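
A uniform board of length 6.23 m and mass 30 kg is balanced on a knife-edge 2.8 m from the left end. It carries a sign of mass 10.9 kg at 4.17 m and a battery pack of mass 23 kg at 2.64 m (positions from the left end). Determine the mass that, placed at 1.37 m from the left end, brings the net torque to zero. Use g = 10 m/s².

Sum moments about the knife-edge (at 2.8 m from the left end) (the support reaction has zero arm there).
Beam weight: 30 × 10 = 300 N down at 3.115 m → arm 0.315 m, τ = 300 × 0.315 = 94.5 N·m clockwise.
Sign: 10.9 × 10 = 109 N down at 4.17 m → arm 1.37 m, τ = 109 × 1.37 = 149.3 N·m clockwise.
Battery pack: 23 × 10 = 230 N down at 2.64 m → arm 0.16 m, τ = 230 × 0.16 = 36.8 N·m counterclockwise.
Net moment of known loads = 207 N·m clockwise.
An unknown mass m at 1.37 m has arm 1.43 m; its moment is m·g·1.43 counterclockwise.
Setting net torque to zero: m × 10 × 1.43 = 207 → m = 207 / (10 × 1.43) = 14.5 kg.

m ≈ 14.5 kg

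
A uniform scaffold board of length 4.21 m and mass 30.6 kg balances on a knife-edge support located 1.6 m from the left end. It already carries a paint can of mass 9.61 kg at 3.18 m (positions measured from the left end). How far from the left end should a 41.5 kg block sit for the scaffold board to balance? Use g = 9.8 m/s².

Taking torques about the knife-edge support (at 1.6 m from the left end):
Beam weight: 30.6 × 9.8 = 299.9 N down at 2.105 m → arm 0.505 m, τ = 299.9 × 0.505 = 151.4 N·m clockwise.
Paint can: 9.61 × 9.8 = 94.18 N down at 3.18 m → arm 1.58 m, τ = 94.18 × 1.58 = 148.8 N·m clockwise.
Net moment of existing loads = 300.2 N·m clockwise.
The block weighs 41.5 × 9.8 = 406.7 N and must supply an equal counterclockwise moment, so its lever arm about the knife-edge support is 300.2 / 406.7 = 0.738 m.
That puts it at 1.6 − 0.738 = 0.862 m from the left end.

x ≈ 0.862 m from the left end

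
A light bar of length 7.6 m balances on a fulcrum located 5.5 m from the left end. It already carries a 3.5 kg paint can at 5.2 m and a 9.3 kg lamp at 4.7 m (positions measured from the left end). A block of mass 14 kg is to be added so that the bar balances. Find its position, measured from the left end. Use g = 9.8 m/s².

x ≈ 6.11 m from the left end

Choose the fulcrum (at 5.5 m from the left end) as the axis so the support reaction has zero arm there.
Paint can: 3.5 × 9.8 = 34.3 N down at 5.2 m → arm 0.3 m, τ = 34.3 × 0.3 = 10.29 N·m counterclockwise.
Lamp: 9.3 × 9.8 = 91.14 N down at 4.7 m → arm 0.8 m, τ = 91.14 × 0.8 = 72.91 N·m counterclockwise.
Net moment of existing loads = 83.2 N·m counterclockwise.
The block weighs 14 × 9.8 = 137.2 N and must supply an equal clockwise moment, so its lever arm about the fulcrum is 83.2 / 137.2 = 0.606 m.
That puts it at 5.5 + 0.606 = 6.11 m from the left end.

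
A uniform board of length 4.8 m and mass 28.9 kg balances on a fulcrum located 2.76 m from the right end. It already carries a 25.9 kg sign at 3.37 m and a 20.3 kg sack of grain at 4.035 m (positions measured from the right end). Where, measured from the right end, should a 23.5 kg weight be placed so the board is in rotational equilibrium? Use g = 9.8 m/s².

x ≈ 1.43 m from the right end

Choose the fulcrum (at 2.76 m from the right end) as the axis so the support reaction has zero arm there.
Beam weight: 28.9 × 9.8 = 283.2 N down at 2.4 m → arm 0.36 m, τ = 283.2 × 0.36 = 102 N·m clockwise.
Sign: 25.9 × 9.8 = 253.8 N down at 3.37 m → arm 0.61 m, τ = 253.8 × 0.61 = 154.8 N·m counterclockwise.
Sack of grain: 20.3 × 9.8 = 198.9 N down at 4.035 m → arm 1.275 m, τ = 198.9 × 1.275 = 253.6 N·m counterclockwise.
Net moment of existing loads = 306.4 N·m counterclockwise.
The weight weighs 23.5 × 9.8 = 230.3 N and must supply an equal clockwise moment, so its lever arm about the fulcrum is 306.4 / 230.3 = 1.33 m.
That puts it at 2.76 − 1.33 = 1.43 m from the right end.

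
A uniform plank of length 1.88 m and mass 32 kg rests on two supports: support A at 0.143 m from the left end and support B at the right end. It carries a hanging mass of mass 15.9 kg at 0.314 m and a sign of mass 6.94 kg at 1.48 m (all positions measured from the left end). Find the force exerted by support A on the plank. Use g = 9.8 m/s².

R_A ≈ 326 N

About support B:
Beam weight: 32 × 9.8 = 313.6 N down at 0.94 m → arm 0.94 m, τ = 313.6 × 0.94 = 294.8 N·m counterclockwise.
Hanging mass: 15.9 × 9.8 = 155.8 N down at 0.314 m → arm 1.566 m, τ = 155.8 × 1.566 = 244 N·m counterclockwise.
Sign: 6.94 × 9.8 = 68.01 N down at 1.48 m → arm 0.4 m, τ = 68.01 × 0.4 = 27.2 N·m counterclockwise.
Net load moment about support B = 566 N·m counterclockwise.
Reaction R at support A is upward at 0.143 m, arm 1.737 m → moment R × 1.737 clockwise.
Setting net torque to zero: R × 1.737 = 566 → R = 326 N.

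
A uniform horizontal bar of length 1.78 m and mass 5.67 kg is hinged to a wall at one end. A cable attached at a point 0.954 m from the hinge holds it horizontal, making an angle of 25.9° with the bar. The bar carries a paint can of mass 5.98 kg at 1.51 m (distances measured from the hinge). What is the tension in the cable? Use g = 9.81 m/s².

T ≈ 331 N

Choose the hinge as the axis so the unknown hinge reaction has zero arm there.
Beam weight: 5.67 × 9.81 = 55.62 N down at 0.89 m → arm 0.89 m, τ = 55.62 × 0.89 = 49.5 N·m clockwise.
Paint can: 5.98 × 9.81 = 58.66 N down at 1.51 m → arm 1.51 m, τ = 58.66 × 1.51 = 88.58 N·m clockwise.
Total clockwise load moment = 138.1 N·m.
The cable tension T acts at 0.954 m; only its component perpendicular to the bar, T sinθ, produces torque. sin 25.9° = 0.4368.
Balancing moments: T × 0.954 × 0.4368 = 138.1, giving T = 138.1 / 0.4167 = 331 N.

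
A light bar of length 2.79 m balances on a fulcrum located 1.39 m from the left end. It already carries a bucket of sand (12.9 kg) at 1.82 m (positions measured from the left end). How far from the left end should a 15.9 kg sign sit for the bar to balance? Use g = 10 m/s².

Sum moments about the fulcrum (at 1.39 m from the left end) (the support reaction has zero arm there).
Bucket of sand: 12.9 × 10 = 129 N down at 1.82 m → arm 0.43 m, τ = 129 × 0.43 = 55.47 N·m clockwise.
Net moment of existing loads = 55.47 N·m clockwise.
The sign weighs 15.9 × 10 = 159 N and must supply an equal counterclockwise moment, so its lever arm about the fulcrum is 55.47 / 159 = 0.349 m.
That puts it at 1.39 − 0.349 = 1.04 m from the left end.

x ≈ 1.04 m from the left end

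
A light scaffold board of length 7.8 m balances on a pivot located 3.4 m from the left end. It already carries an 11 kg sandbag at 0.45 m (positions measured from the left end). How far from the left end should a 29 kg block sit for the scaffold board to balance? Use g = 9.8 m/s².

Taking torques about the pivot (at 3.4 m from the left end):
Sandbag: 11 × 9.8 = 107.8 N down at 0.45 m → arm 2.95 m, τ = 107.8 × 2.95 = 318 N·m counterclockwise.
Net moment of existing loads = 318 N·m counterclockwise.
The block weighs 29 × 9.8 = 284.2 N and must supply an equal clockwise moment, so its lever arm about the pivot is 318 / 284.2 = 1.12 m.
That puts it at 3.4 + 1.12 = 4.52 m from the left end.

x ≈ 4.52 m from the left end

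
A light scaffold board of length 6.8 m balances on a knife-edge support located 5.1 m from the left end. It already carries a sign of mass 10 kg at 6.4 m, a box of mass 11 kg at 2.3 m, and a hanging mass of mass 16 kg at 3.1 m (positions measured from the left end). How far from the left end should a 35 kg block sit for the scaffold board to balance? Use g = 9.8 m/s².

Taking torques about the knife-edge support (at 5.1 m from the left end):
Sign: 10 × 9.8 = 98 N down at 6.4 m → arm 1.3 m, τ = 98 × 1.3 = 127.4 N·m clockwise.
Box: 11 × 9.8 = 107.8 N down at 2.3 m → arm 2.8 m, τ = 107.8 × 2.8 = 301.8 N·m counterclockwise.
Hanging mass: 16 × 9.8 = 156.8 N down at 3.1 m → arm 2 m, τ = 156.8 × 2 = 313.6 N·m counterclockwise.
Net moment of existing loads = 488 N·m counterclockwise.
The block weighs 35 × 9.8 = 343 N and must supply an equal clockwise moment, so its lever arm about the knife-edge support is 488 / 343 = 1.42 m.
That puts it at 5.1 + 1.42 = 6.52 m from the left end.

x ≈ 6.52 m from the left end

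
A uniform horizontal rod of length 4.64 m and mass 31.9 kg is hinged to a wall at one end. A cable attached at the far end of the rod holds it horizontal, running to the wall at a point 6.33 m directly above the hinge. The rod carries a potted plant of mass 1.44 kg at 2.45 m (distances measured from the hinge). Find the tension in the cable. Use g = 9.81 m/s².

T ≈ 203 N

Choose the hinge as the axis so the unknown hinge reaction has zero arm there.
Beam weight: 31.9 × 9.81 = 312.9 N down at 2.32 m → arm 2.32 m, τ = 312.9 × 2.32 = 725.9 N·m clockwise.
Potted plant: 1.44 × 9.81 = 14.13 N down at 2.45 m → arm 2.45 m, τ = 14.13 × 2.45 = 34.62 N·m clockwise.
Total clockwise load moment = 760.5 N·m.
The cable tension T acts at 4.64 m; only its component perpendicular to the rod, T sinθ, produces torque. sinθ = h/√(h²+d²) = 6.33/√(6.33²+4.64²) = 0.8065.
For rotational equilibrium, T × 4.64 × 0.8065 = 760.5, so T = 760.5 / 3.742 = 203 N.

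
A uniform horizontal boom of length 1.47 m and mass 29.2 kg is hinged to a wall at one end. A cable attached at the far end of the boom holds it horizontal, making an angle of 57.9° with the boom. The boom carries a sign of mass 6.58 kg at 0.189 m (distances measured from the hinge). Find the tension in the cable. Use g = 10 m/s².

T ≈ 182 N

Taking torques about the hinge:
Beam weight: 29.2 × 10 = 292 N down at 0.735 m → arm 0.735 m, τ = 292 × 0.735 = 214.6 N·m clockwise.
Sign: 6.58 × 10 = 65.8 N down at 0.189 m → arm 0.189 m, τ = 65.8 × 0.189 = 12.44 N·m clockwise.
Total clockwise load moment = 227 N·m.
The cable tension T acts at 1.47 m; only its component perpendicular to the boom, T sinθ, produces torque. sin 57.9° = 0.8471.
Balancing moments: T × 1.47 × 0.8471 = 227, giving T = 227 / 1.245 = 182 N.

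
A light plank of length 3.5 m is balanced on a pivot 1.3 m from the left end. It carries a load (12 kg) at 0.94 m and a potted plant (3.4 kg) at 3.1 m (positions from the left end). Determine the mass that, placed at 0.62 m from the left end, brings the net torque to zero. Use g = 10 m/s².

Taking torques about the pivot (at 1.3 m from the left end):
Load: 12 × 10 = 120 N down at 0.94 m → arm 0.36 m, τ = 120 × 0.36 = 43.2 N·m counterclockwise.
Potted plant: 3.4 × 10 = 34 N down at 3.1 m → arm 1.8 m, τ = 34 × 1.8 = 61.2 N·m clockwise.
Net moment of known loads = 18 N·m clockwise.
An unknown mass m at 0.62 m has arm 0.68 m; its moment is m·g·0.68 counterclockwise.
For rotational equilibrium, m × 10 × 0.68 = 18, so m = 18 / (10 × 0.68) = 2.65 kg.

m ≈ 2.65 kg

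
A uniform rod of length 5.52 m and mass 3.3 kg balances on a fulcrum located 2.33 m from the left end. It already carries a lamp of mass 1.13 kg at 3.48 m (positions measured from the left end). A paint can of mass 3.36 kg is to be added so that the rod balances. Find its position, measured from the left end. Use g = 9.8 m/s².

Sum moments about the fulcrum (at 2.33 m from the left end) (the support reaction has zero arm there).
Beam weight: 3.3 × 9.8 = 32.34 N down at 2.76 m → arm 0.43 m, τ = 32.34 × 0.43 = 13.91 N·m clockwise.
Lamp: 1.13 × 9.8 = 11.07 N down at 3.48 m → arm 1.15 m, τ = 11.07 × 1.15 = 12.73 N·m clockwise.
Net moment of existing loads = 26.64 N·m clockwise.
The paint can weighs 3.36 × 9.8 = 32.93 N and must supply an equal counterclockwise moment, so its lever arm about the fulcrum is 26.64 / 32.93 = 0.809 m.
That puts it at 2.33 − 0.809 = 1.52 m from the left end.

x ≈ 1.52 m from the left end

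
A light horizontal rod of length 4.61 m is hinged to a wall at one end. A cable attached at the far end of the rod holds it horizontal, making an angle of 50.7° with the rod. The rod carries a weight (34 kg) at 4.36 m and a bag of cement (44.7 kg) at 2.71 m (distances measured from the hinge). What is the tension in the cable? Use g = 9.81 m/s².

T ≈ 741 N

Taking torques about the hinge:
Weight: 34 × 9.81 = 333.5 N down at 4.36 m → arm 4.36 m, τ = 333.5 × 4.36 = 1454 N·m clockwise.
Bag of cement: 44.7 × 9.81 = 438.5 N down at 2.71 m → arm 2.71 m, τ = 438.5 × 2.71 = 1188 N·m clockwise.
Total clockwise load moment = 2642 N·m.
The cable tension T acts at 4.61 m; only its component perpendicular to the rod, T sinθ, produces torque. sin 50.7° = 0.7738.
Setting net torque to zero: T × 4.61 × 0.7738 = 2642 → T = 2642 / 3.567 = 741 N.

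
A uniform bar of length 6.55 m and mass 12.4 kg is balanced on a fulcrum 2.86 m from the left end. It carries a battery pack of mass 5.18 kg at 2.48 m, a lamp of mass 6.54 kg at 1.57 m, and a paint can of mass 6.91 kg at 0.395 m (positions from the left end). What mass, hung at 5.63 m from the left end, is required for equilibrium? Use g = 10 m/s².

m ≈ 8.05 kg

Taking torques about the fulcrum (at 2.86 m from the left end):
Beam weight: 12.4 × 10 = 124 N down at 3.275 m → arm 0.415 m, τ = 124 × 0.415 = 51.46 N·m clockwise.
Battery pack: 5.18 × 10 = 51.8 N down at 2.48 m → arm 0.38 m, τ = 51.8 × 0.38 = 19.68 N·m counterclockwise.
Lamp: 6.54 × 10 = 65.4 N down at 1.57 m → arm 1.29 m, τ = 65.4 × 1.29 = 84.37 N·m counterclockwise.
Paint can: 6.91 × 10 = 69.1 N down at 0.395 m → arm 2.465 m, τ = 69.1 × 2.465 = 170.3 N·m counterclockwise.
Net moment of known loads = 222.9 N·m counterclockwise.
An unknown mass m at 5.63 m has arm 2.77 m; its moment is m·g·2.77 clockwise.
Setting net torque to zero: m × 10 × 2.77 = 222.9 → m = 222.9 / (10 × 2.77) = 8.05 kg.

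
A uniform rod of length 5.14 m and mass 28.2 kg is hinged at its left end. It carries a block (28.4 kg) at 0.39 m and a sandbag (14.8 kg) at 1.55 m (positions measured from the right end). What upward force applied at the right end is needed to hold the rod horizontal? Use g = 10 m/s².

Take moments about the left end.
Beam weight: 28.2 × 10 = 282 N down at 2.57 m → arm 2.57 m, τ = 282 × 2.57 = 724.7 N·m clockwise.
Block: 28.4 × 10 = 284 N down at 0.39 m → arm 4.75 m, τ = 284 × 4.75 = 1349 N·m clockwise.
Sandbag: 14.8 × 10 = 148 N down at 1.55 m → arm 3.59 m, τ = 148 × 3.59 = 531.3 N·m clockwise.
Net moment of the loads = 2605 N·m clockwise.
The upward force F acts at the right end, arm 5.14 m, giving F × 5.14 counterclockwise.
For rotational equilibrium, F × 5.14 = 2605, so F = 2605 / 5.14 = 507 N.

F ≈ 507 N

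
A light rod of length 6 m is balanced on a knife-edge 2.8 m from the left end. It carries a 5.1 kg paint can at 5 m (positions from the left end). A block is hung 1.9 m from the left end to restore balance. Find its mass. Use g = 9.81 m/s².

Take moments about the knife-edge (at 2.8 m from the left end).
Paint can: 5.1 × 9.81 = 50.03 N down at 5 m → arm 2.2 m, τ = 50.03 × 2.2 = 110.1 N·m clockwise.
Net moment of known loads = 110.1 N·m clockwise.
An unknown mass m at 1.9 m has arm 0.9 m; its moment is m·g·0.9 counterclockwise.
Balancing moments: m × 9.81 × 0.9 = 110.1, giving m = 110.1 / (9.81 × 0.9) = 12.5 kg.

m ≈ 12.5 kg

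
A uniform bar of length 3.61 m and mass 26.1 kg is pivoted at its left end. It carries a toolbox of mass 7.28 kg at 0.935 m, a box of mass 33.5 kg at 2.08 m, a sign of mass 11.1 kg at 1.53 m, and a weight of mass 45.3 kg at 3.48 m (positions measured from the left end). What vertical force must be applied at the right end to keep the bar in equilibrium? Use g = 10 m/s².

Sum moments about the left end (the unknown pivot reaction has zero arm there).
Beam weight: 26.1 × 10 = 261 N down at 1.805 m → arm 1.805 m, τ = 261 × 1.805 = 471.1 N·m clockwise.
Toolbox: 7.28 × 10 = 72.8 N down at 0.935 m → arm 0.935 m, τ = 72.8 × 0.935 = 68.07 N·m clockwise.
Box: 33.5 × 10 = 335 N down at 2.08 m → arm 2.08 m, τ = 335 × 2.08 = 696.8 N·m clockwise.
Sign: 11.1 × 10 = 111 N down at 1.53 m → arm 1.53 m, τ = 111 × 1.53 = 169.8 N·m clockwise.
Weight: 45.3 × 10 = 453 N down at 3.48 m → arm 3.48 m, τ = 453 × 3.48 = 1576 N·m clockwise.
Net moment of the loads = 2982 N·m clockwise.
The upward force F acts at the right end, arm 3.61 m, giving F × 3.61 counterclockwise.
Setting net torque to zero: F × 3.61 = 2982 → F = 2982 / 3.61 = 826 N.

F ≈ 826 N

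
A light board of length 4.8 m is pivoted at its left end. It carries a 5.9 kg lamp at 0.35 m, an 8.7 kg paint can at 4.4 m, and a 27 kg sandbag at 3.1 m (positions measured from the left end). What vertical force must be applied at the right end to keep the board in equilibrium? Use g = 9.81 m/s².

F ≈ 254 N

Take moments about the left end.
Lamp: 5.9 × 9.81 = 57.88 N down at 0.35 m → arm 0.35 m, τ = 57.88 × 0.35 = 20.26 N·m clockwise.
Paint can: 8.7 × 9.81 = 85.35 N down at 4.4 m → arm 4.4 m, τ = 85.35 × 4.4 = 375.5 N·m clockwise.
Sandbag: 27 × 9.81 = 264.9 N down at 3.1 m → arm 3.1 m, τ = 264.9 × 3.1 = 821.2 N·m clockwise.
Net moment of the loads = 1217 N·m clockwise.
The upward force F acts at the right end, arm 4.8 m, giving F × 4.8 counterclockwise.
Setting net torque to zero: F × 4.8 = 1217 → F = 1217 / 4.8 = 254 N.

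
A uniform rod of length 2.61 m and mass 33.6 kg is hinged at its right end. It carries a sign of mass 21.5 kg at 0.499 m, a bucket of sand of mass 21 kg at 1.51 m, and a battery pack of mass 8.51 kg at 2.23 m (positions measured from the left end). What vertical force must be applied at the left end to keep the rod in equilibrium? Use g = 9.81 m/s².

F ≈ 434 N

Sum moments about the right end (the unknown pivot reaction has zero arm there).
Beam weight: 33.6 × 9.81 = 329.6 N down at 1.305 m → arm 1.305 m, τ = 329.6 × 1.305 = 430.1 N·m counterclockwise.
Sign: 21.5 × 9.81 = 210.9 N down at 0.499 m → arm 2.111 m, τ = 210.9 × 2.111 = 445.2 N·m counterclockwise.
Bucket of sand: 21 × 9.81 = 206 N down at 1.51 m → arm 1.1 m, τ = 206 × 1.1 = 226.6 N·m counterclockwise.
Battery pack: 8.51 × 9.81 = 83.48 N down at 2.23 m → arm 0.38 m, τ = 83.48 × 0.38 = 31.72 N·m counterclockwise.
Net moment of the loads = 1134 N·m counterclockwise.
The upward force F acts at the left end, arm 2.61 m, giving F × 2.61 clockwise.
Στ = 0 ⇒ F × 2.61 = 1134 ⇒ F = 1134 / 2.61 = 434 N.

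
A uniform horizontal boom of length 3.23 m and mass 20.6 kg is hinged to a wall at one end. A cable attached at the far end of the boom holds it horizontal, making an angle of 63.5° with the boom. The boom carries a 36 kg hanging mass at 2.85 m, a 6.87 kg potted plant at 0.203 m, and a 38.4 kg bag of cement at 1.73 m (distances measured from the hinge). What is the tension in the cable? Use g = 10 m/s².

Taking torques about the hinge:
Beam weight: 20.6 × 10 = 206 N down at 1.615 m → arm 1.615 m, τ = 206 × 1.615 = 332.7 N·m clockwise.
Hanging mass: 36 × 10 = 360 N down at 2.85 m → arm 2.85 m, τ = 360 × 2.85 = 1026 N·m clockwise.
Potted plant: 6.87 × 10 = 68.7 N down at 0.203 m → arm 0.203 m, τ = 68.7 × 0.203 = 13.95 N·m clockwise.
Bag of cement: 38.4 × 10 = 384 N down at 1.73 m → arm 1.73 m, τ = 384 × 1.73 = 664.3 N·m clockwise.
Total clockwise load moment = 2037 N·m.
The cable tension T acts at 3.23 m; only its component perpendicular to the boom, T sinθ, produces torque. sin 63.5° = 0.8949.
Balancing moments: T × 3.23 × 0.8949 = 2037, giving T = 2037 / 2.891 = 705 N.

T ≈ 705 N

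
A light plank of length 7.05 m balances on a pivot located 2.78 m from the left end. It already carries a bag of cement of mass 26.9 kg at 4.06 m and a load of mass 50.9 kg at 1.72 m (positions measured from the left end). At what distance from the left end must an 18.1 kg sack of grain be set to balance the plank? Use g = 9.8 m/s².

x ≈ 3.86 m from the left end

Take moments about the pivot (at 2.78 m from the left end).
Bag of cement: 26.9 × 9.8 = 263.6 N down at 4.06 m → arm 1.28 m, τ = 263.6 × 1.28 = 337.4 N·m clockwise.
Load: 50.9 × 9.8 = 498.8 N down at 1.72 m → arm 1.06 m, τ = 498.8 × 1.06 = 528.7 N·m counterclockwise.
Net moment of existing loads = 191.3 N·m counterclockwise.
The sack of grain weighs 18.1 × 9.8 = 177.4 N and must supply an equal clockwise moment, so its lever arm about the pivot is 191.3 / 177.4 = 1.08 m.
That puts it at 2.78 + 1.08 = 3.86 m from the left end.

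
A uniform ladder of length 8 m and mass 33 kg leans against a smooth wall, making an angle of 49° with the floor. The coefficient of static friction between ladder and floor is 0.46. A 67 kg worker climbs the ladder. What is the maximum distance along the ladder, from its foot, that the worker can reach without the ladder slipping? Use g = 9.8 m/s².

d ≈ 4.35 m

About the foot of the ladder:
Ladder weight 33×9.8 = 323.4 N acts at 4 m along the ladder; its horizontal arm is 4·cos49° = 2.624 m → τ = 848.6 N·m clockwise.
Worker weight 67×9.8 = 656.6 N at distance d → arm d·cos49° → τ = 656.6·d·0.6561 clockwise.
Wall normal N at the top has arm L sinθ = 6.038 m counterclockwise, so Στ = 0 gives N·6.038 = 848.6 + 430.8·d.
ΣFy = 0 ⇒ N_floor = 980 N, so the maximum friction is μ_s·N_floor = 0.46×980 = 450.8 N. ΣFx = 0 ⇒ N_wall = f, so at the slipping point N = 450.8 N.
Substituting: 450.8×6.038 = 848.6 + 430.8·d ⇒ d = (2722 − 848.6) / 430.8 = 4.35 m.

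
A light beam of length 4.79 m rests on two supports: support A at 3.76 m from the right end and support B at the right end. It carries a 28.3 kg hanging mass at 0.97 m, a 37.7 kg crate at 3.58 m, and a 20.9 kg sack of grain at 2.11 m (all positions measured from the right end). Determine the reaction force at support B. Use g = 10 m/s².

R_B ≈ 320 N

Choose support A as the axis so its reaction then has zero moment arm.
Hanging mass: 28.3 × 10 = 283 N down at 0.97 m → arm 2.79 m, τ = 283 × 2.79 = 789.6 N·m clockwise.
Crate: 37.7 × 10 = 377 N down at 3.58 m → arm 0.18 m, τ = 377 × 0.18 = 67.86 N·m clockwise.
Sack of grain: 20.9 × 10 = 209 N down at 2.11 m → arm 1.65 m, τ = 209 × 1.65 = 344.8 N·m clockwise.
Net load moment about support A = 1202 N·m clockwise.
Reaction R at support B is upward at 0 m, arm 3.76 m → moment R × 3.76 counterclockwise.
Balancing moments: R × 3.76 = 1202, giving R = 320 N.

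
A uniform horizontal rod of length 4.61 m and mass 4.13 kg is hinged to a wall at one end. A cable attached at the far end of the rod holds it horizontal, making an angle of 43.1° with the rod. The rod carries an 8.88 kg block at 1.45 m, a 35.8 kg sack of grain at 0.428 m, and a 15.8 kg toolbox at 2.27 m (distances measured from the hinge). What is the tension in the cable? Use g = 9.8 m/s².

Taking torques about the hinge:
Beam weight: 4.13 × 9.8 = 40.47 N down at 2.305 m → arm 2.305 m, τ = 40.47 × 2.305 = 93.28 N·m clockwise.
Block: 8.88 × 9.8 = 87.02 N down at 1.45 m → arm 1.45 m, τ = 87.02 × 1.45 = 126.2 N·m clockwise.
Sack of grain: 35.8 × 9.8 = 350.8 N down at 0.428 m → arm 0.428 m, τ = 350.8 × 0.428 = 150.1 N·m clockwise.
Toolbox: 15.8 × 9.8 = 154.8 N down at 2.27 m → arm 2.27 m, τ = 154.8 × 2.27 = 351.4 N·m clockwise.
Total clockwise load moment = 721 N·m.
The cable tension T acts at 4.61 m; only its component perpendicular to the rod, T sinθ, produces torque. sin 43.1° = 0.6833.
For rotational equilibrium, T × 4.61 × 0.6833 = 721, so T = 721 / 3.15 = 229 N.

T ≈ 229 N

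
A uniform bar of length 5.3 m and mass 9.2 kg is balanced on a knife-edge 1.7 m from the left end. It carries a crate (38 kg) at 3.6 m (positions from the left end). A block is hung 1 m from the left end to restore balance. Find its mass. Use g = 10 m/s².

m ≈ 116 kg

Taking torques about the knife-edge (at 1.7 m from the left end):
Beam weight: 9.2 × 10 = 92 N down at 2.65 m → arm 0.95 m, τ = 92 × 0.95 = 87.4 N·m clockwise.
Crate: 38 × 10 = 380 N down at 3.6 m → arm 1.9 m, τ = 380 × 1.9 = 722 N·m clockwise.
Net moment of known loads = 809.4 N·m clockwise.
An unknown mass m at 1 m has arm 0.7 m; its moment is m·g·0.7 counterclockwise.
Στ = 0 ⇒ m × 10 × 0.7 = 809.4 ⇒ m = 809.4 / (10 × 0.7) = 116 kg.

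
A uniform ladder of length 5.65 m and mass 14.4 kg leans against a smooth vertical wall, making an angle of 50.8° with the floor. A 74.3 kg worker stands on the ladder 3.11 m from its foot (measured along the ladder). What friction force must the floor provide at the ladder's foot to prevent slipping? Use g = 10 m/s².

Take moments about the foot of the ladder.
Ladder weight 14.4×10 = 144 N acts at 2.825 m along the ladder; its horizontal arm is 2.825·cos50.8° = 1.785 m → τ = 257 N·m clockwise.
Worker: 74.3×10 = 743 N at 3.11 m → arm 1.966 m → τ = 1461 N·m clockwise.
Wall normal N acts horizontally at the top; its moment arm is the height L sinθ = 5.65·sin50.8° = 4.378 m, counterclockwise.
For rotational equilibrium, N × 4.378 = 1718, so N = 392 N.
ΣFx = 0: friction at the foot balances the wall's push, so f = N_wall = 392 N.

f ≈ 392 N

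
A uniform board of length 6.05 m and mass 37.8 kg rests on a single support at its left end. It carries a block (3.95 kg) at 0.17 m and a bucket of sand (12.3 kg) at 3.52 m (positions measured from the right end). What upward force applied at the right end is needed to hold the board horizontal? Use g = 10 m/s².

Choose the left end as the axis so the unknown pivot reaction has zero arm there.
Beam weight: 37.8 × 10 = 378 N down at 3.025 m → arm 3.025 m, τ = 378 × 3.025 = 1143 N·m clockwise.
Block: 3.95 × 10 = 39.5 N down at 0.17 m → arm 5.88 m, τ = 39.5 × 5.88 = 232.3 N·m clockwise.
Bucket of sand: 12.3 × 10 = 123 N down at 3.52 m → arm 2.53 m, τ = 123 × 2.53 = 311.2 N·m clockwise.
Net moment of the loads = 1686 N·m clockwise.
The upward force F acts at the right end, arm 6.05 m, giving F × 6.05 counterclockwise.
Στ = 0 ⇒ F × 6.05 = 1686 ⇒ F = 1686 / 6.05 = 279 N.

F ≈ 279 N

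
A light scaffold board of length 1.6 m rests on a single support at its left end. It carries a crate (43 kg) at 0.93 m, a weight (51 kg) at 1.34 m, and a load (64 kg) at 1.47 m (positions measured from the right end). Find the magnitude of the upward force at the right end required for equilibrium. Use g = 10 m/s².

F ≈ 315 N

Taking torques about the left end:
Crate: 43 × 10 = 430 N down at 0.93 m → arm 0.67 m, τ = 430 × 0.67 = 288.1 N·m clockwise.
Weight: 51 × 10 = 510 N down at 1.34 m → arm 0.26 m, τ = 510 × 0.26 = 132.6 N·m clockwise.
Load: 64 × 10 = 640 N down at 1.47 m → arm 0.13 m, τ = 640 × 0.13 = 83.2 N·m clockwise.
Net moment of the loads = 503.9 N·m clockwise.
The upward force F acts at the right end, arm 1.6 m, giving F × 1.6 counterclockwise.
Στ = 0 ⇒ F × 1.6 = 503.9 ⇒ F = 503.9 / 1.6 = 315 N.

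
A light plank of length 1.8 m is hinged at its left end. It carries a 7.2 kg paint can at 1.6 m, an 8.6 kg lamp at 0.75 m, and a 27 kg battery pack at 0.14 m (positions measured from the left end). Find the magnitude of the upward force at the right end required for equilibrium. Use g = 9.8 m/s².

F ≈ 118 N

Take moments about the left end.
Paint can: 7.2 × 9.8 = 70.56 N down at 1.6 m → arm 1.6 m, τ = 70.56 × 1.6 = 112.9 N·m clockwise.
Lamp: 8.6 × 9.8 = 84.28 N down at 0.75 m → arm 0.75 m, τ = 84.28 × 0.75 = 63.21 N·m clockwise.
Battery pack: 27 × 9.8 = 264.6 N down at 0.14 m → arm 0.14 m, τ = 264.6 × 0.14 = 37.04 N·m clockwise.
Net moment of the loads = 213.2 N·m clockwise.
The upward force F acts at the right end, arm 1.8 m, giving F × 1.8 counterclockwise.
For rotational equilibrium, F × 1.8 = 213.2, so F = 213.2 / 1.8 = 118 N.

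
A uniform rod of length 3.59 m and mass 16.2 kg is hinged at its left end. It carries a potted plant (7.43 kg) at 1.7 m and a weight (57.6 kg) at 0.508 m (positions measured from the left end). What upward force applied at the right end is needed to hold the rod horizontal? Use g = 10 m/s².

Taking torques about the left end:
Beam weight: 16.2 × 10 = 162 N down at 1.795 m → arm 1.795 m, τ = 162 × 1.795 = 290.8 N·m clockwise.
Potted plant: 7.43 × 10 = 74.3 N down at 1.7 m → arm 1.7 m, τ = 74.3 × 1.7 = 126.3 N·m clockwise.
Weight: 57.6 × 10 = 576 N down at 0.508 m → arm 0.508 m, τ = 576 × 0.508 = 292.6 N·m clockwise.
Net moment of the loads = 709.7 N·m clockwise.
The upward force F acts at the right end, arm 3.59 m, giving F × 3.59 counterclockwise.
Setting net torque to zero: F × 3.59 = 709.7 → F = 709.7 / 3.59 = 198 N.

F ≈ 198 N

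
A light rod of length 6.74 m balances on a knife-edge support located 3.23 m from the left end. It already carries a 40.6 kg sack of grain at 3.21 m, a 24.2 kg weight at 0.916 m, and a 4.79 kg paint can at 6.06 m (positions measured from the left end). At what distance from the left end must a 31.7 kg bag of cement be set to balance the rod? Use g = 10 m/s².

x ≈ 4.59 m from the left end

Choose the knife-edge support (at 3.23 m from the left end) as the axis so the support reaction has zero arm there.
Sack of grain: 40.6 × 10 = 406 N down at 3.21 m → arm 0.02 m, τ = 406 × 0.02 = 8.12 N·m counterclockwise.
Weight: 24.2 × 10 = 242 N down at 0.916 m → arm 2.314 m, τ = 242 × 2.314 = 560 N·m counterclockwise.
Paint can: 4.79 × 10 = 47.9 N down at 6.06 m → arm 2.83 m, τ = 47.9 × 2.83 = 135.6 N·m clockwise.
Net moment of existing loads = 432.5 N·m counterclockwise.
The bag of cement weighs 31.7 × 10 = 317 N and must supply an equal clockwise moment, so its lever arm about the knife-edge support is 432.5 / 317 = 1.36 m.
That puts it at 3.23 + 1.36 = 4.59 m from the left end.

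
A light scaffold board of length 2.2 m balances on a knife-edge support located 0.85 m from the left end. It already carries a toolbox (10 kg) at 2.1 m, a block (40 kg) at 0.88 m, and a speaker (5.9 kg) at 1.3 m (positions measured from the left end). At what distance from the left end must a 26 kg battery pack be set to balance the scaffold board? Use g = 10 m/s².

x ≈ 0.221 m from the left end

Take moments about the knife-edge support (at 0.85 m from the left end).
Toolbox: 10 × 10 = 100 N down at 2.1 m → arm 1.25 m, τ = 100 × 1.25 = 125 N·m clockwise.
Block: 40 × 10 = 400 N down at 0.88 m → arm 0.03 m, τ = 400 × 0.03 = 12 N·m clockwise.
Speaker: 5.9 × 10 = 59 N down at 1.3 m → arm 0.45 m, τ = 59 × 0.45 = 26.55 N·m clockwise.
Net moment of existing loads = 163.6 N·m clockwise.
The battery pack weighs 26 × 10 = 260 N and must supply an equal counterclockwise moment, so its lever arm about the knife-edge support is 163.6 / 260 = 0.629 m.
That puts it at 0.85 − 0.629 = 0.221 m from the left end.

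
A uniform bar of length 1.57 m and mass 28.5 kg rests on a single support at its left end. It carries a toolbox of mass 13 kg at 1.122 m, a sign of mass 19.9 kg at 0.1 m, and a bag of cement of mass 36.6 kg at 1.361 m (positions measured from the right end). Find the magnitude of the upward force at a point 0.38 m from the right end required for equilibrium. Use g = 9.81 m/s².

F ≈ 537 N

About the left end:
Beam weight: 28.5 × 9.81 = 279.6 N down at 0.785 m → arm 0.785 m, τ = 279.6 × 0.785 = 219.5 N·m clockwise.
Toolbox: 13 × 9.81 = 127.5 N down at 1.122 m → arm 0.448 m, τ = 127.5 × 0.448 = 57.12 N·m clockwise.
Sign: 19.9 × 9.81 = 195.2 N down at 0.1 m → arm 1.47 m, τ = 195.2 × 1.47 = 286.9 N·m clockwise.
Bag of cement: 36.6 × 9.81 = 359 N down at 1.361 m → arm 0.209 m, τ = 359 × 0.209 = 75.03 N·m clockwise.
Net moment of the loads = 638.5 N·m clockwise.
The upward force F acts at a point 0.38 m from the right end, arm 1.19 m, giving F × 1.19 counterclockwise.
Balancing moments: F × 1.19 = 638.5, giving F = 638.5 / 1.19 = 537 N.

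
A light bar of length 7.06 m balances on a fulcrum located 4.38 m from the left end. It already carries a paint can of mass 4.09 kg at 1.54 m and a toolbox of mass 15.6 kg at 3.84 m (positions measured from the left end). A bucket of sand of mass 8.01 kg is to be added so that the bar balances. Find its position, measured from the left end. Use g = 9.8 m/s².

Sum moments about the fulcrum (at 4.38 m from the left end) (the support reaction has zero arm there).
Paint can: 4.09 × 9.8 = 40.08 N down at 1.54 m → arm 2.84 m, τ = 40.08 × 2.84 = 113.8 N·m counterclockwise.
Toolbox: 15.6 × 9.8 = 152.9 N down at 3.84 m → arm 0.54 m, τ = 152.9 × 0.54 = 82.57 N·m counterclockwise.
Net moment of existing loads = 196.4 N·m counterclockwise.
The bucket of sand weighs 8.01 × 9.8 = 78.5 N and must supply an equal clockwise moment, so its lever arm about the fulcrum is 196.4 / 78.5 = 2.5 m.
That puts it at 4.38 + 2.5 = 6.88 m from the left end.

x ≈ 6.88 m from the left end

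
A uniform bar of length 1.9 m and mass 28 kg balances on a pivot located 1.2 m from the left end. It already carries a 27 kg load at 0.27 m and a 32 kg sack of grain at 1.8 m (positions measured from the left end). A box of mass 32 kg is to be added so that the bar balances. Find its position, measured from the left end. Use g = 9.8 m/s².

Take moments about the pivot (at 1.2 m from the left end).
Beam weight: 28 × 9.8 = 274.4 N down at 0.95 m → arm 0.25 m, τ = 274.4 × 0.25 = 68.6 N·m counterclockwise.
Load: 27 × 9.8 = 264.6 N down at 0.27 m → arm 0.93 m, τ = 264.6 × 0.93 = 246.1 N·m counterclockwise.
Sack of grain: 32 × 9.8 = 313.6 N down at 1.8 m → arm 0.6 m, τ = 313.6 × 0.6 = 188.2 N·m clockwise.
Net moment of existing loads = 126.5 N·m counterclockwise.
The box weighs 32 × 9.8 = 313.6 N and must supply an equal clockwise moment, so its lever arm about the pivot is 126.5 / 313.6 = 0.403 m.
That puts it at 1.2 + 0.403 = 1.6 m from the left end.

x ≈ 1.6 m from the left end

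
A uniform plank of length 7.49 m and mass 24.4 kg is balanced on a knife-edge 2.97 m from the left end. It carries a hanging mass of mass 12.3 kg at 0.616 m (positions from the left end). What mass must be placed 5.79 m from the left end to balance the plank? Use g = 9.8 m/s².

Sum moments about the knife-edge (at 2.97 m from the left end) (the support reaction has zero arm there).
Beam weight: 24.4 × 9.8 = 239.1 N down at 3.745 m → arm 0.775 m, τ = 239.1 × 0.775 = 185.3 N·m clockwise.
Hanging mass: 12.3 × 9.8 = 120.5 N down at 0.616 m → arm 2.354 m, τ = 120.5 × 2.354 = 283.7 N·m counterclockwise.
Net moment of known loads = 98.4 N·m counterclockwise.
An unknown mass m at 5.79 m has arm 2.82 m; its moment is m·g·2.82 clockwise.
Balancing moments: m × 9.8 × 2.82 = 98.4, giving m = 98.4 / (9.8 × 2.82) = 3.56 kg.

m ≈ 3.56 kg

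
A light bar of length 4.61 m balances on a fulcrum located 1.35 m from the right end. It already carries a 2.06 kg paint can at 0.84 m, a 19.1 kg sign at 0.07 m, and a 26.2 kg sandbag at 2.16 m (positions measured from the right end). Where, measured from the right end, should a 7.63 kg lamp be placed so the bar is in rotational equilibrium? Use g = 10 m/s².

Sum moments about the fulcrum (at 1.35 m from the right end) (the support reaction has zero arm there).
Paint can: 2.06 × 10 = 20.6 N down at 0.84 m → arm 0.51 m, τ = 20.6 × 0.51 = 10.51 N·m clockwise.
Sign: 19.1 × 10 = 191 N down at 0.07 m → arm 1.28 m, τ = 191 × 1.28 = 244.5 N·m clockwise.
Sandbag: 26.2 × 10 = 262 N down at 2.16 m → arm 0.81 m, τ = 262 × 0.81 = 212.2 N·m counterclockwise.
Net moment of existing loads = 42.81 N·m clockwise.
The lamp weighs 7.63 × 10 = 76.3 N and must supply an equal counterclockwise moment, so its lever arm about the fulcrum is 42.81 / 76.3 = 0.561 m.
That puts it at 1.35 + 0.561 = 1.91 m from the right end.

x ≈ 1.91 m from the right end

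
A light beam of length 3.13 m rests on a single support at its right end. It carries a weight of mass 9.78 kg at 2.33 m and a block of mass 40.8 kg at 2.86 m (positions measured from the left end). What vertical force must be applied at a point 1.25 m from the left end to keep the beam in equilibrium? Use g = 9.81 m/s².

Sum moments about the right end (the unknown pivot reaction has zero arm there).
Weight: 9.78 × 9.81 = 95.94 N down at 2.33 m → arm 0.8 m, τ = 95.94 × 0.8 = 76.75 N·m counterclockwise.
Block: 40.8 × 9.81 = 400.2 N down at 2.86 m → arm 0.27 m, τ = 400.2 × 0.27 = 108.1 N·m counterclockwise.
Net moment of the loads = 184.8 N·m counterclockwise.
The upward force F acts at a point 1.25 m from the left end, arm 1.88 m, giving F × 1.88 clockwise.
Στ = 0 ⇒ F × 1.88 = 184.8 ⇒ F = 184.8 / 1.88 = 98.3 N.

F ≈ 98.3 N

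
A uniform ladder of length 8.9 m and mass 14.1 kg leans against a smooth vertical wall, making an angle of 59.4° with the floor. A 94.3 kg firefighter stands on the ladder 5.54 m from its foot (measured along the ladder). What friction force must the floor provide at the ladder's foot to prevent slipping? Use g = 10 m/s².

Take moments about the foot of the ladder.
Ladder weight 14.1×10 = 141 N acts at 4.45 m along the ladder; its horizontal arm is 4.45·cos59.4° = 2.265 m → τ = 319.4 N·m clockwise.
Firefighter: 94.3×10 = 943 N at 5.54 m → arm 2.82 m → τ = 2659 N·m clockwise.
Wall normal N acts horizontally at the top; its moment arm is the height L sinθ = 8.9·sin59.4° = 7.661 m, counterclockwise.
Balancing moments: N × 7.661 = 2978, giving N = 389 N.
ΣFx = 0: friction at the foot balances the wall's push, so f = N_wall = 389 N.

f ≈ 389 N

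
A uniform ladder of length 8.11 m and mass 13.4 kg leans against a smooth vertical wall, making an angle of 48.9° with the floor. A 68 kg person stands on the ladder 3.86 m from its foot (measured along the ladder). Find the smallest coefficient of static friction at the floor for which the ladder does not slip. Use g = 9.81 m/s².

μ_min ≈ 0.419

Choose the foot of the ladder as the axis so the floor normal and friction both act there and drop out.
Ladder weight 13.4×9.81 = 131.5 N acts at 4.055 m along the ladder; its horizontal arm is 4.055·cos48.9° = 2.666 m → τ = 350.6 N·m clockwise.
Person: 68×9.81 = 667.1 N at 3.86 m → arm 2.537 m → τ = 1692 N·m clockwise.
Wall normal N acts horizontally at the top; its moment arm is the height L sinθ = 8.11·sin48.9° = 6.111 m, counterclockwise.
Setting net torque to zero: N × 6.111 = 2043 → N = 334.3 N.
ΣFx = 0 ⇒ f = N_wall = 334.3 N. ΣFy = 0 ⇒ N_floor = 798.6 N.
μ_min = f / N_floor = 334.3 / 798.6 = 0.419.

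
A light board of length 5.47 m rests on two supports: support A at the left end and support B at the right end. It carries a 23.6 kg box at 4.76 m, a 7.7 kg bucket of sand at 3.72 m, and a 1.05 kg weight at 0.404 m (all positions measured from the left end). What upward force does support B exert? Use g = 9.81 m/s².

About support A:
Box: 23.6 × 9.81 = 231.5 N down at 4.76 m → arm 4.76 m, τ = 231.5 × 4.76 = 1102 N·m clockwise.
Bucket of sand: 7.7 × 9.81 = 75.54 N down at 3.72 m → arm 3.72 m, τ = 75.54 × 3.72 = 281 N·m clockwise.
Weight: 1.05 × 9.81 = 10.3 N down at 0.404 m → arm 0.404 m, τ = 10.3 × 0.404 = 4.161 N·m clockwise.
Net load moment about support A = 1387 N·m clockwise.
Reaction R at support B is upward at 5.47 m, arm 5.47 m → moment R × 5.47 counterclockwise.
For rotational equilibrium, R × 5.47 = 1387, so R = 254 N.

R_B ≈ 254 N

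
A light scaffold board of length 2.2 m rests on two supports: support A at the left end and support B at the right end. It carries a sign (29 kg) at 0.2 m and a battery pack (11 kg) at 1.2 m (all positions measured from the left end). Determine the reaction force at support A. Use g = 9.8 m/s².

Take moments about support B.
Sign: 29 × 9.8 = 284.2 N down at 0.2 m → arm 2 m, τ = 284.2 × 2 = 568.4 N·m counterclockwise.
Battery pack: 11 × 9.8 = 107.8 N down at 1.2 m → arm 1 m, τ = 107.8 × 1 = 107.8 N·m counterclockwise.
Net load moment about support B = 676.2 N·m counterclockwise.
Reaction R at support A is upward at 0 m, arm 2.2 m → moment R × 2.2 clockwise.
Setting net torque to zero: R × 2.2 = 676.2 → R = 307 N.

R_A ≈ 307 N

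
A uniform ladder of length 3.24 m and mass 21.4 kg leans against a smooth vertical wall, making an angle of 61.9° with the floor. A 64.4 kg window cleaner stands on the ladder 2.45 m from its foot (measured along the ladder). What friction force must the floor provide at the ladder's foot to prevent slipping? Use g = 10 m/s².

Take moments about the foot of the ladder.
Ladder weight 21.4×10 = 214 N acts at 1.62 m along the ladder; its horizontal arm is 1.62·cos61.9° = 0.763 m → τ = 163.3 N·m clockwise.
Window cleaner: 64.4×10 = 644 N at 2.45 m → arm 1.154 m → τ = 743.2 N·m clockwise.
Wall normal N acts horizontally at the top; its moment arm is the height L sinθ = 3.24·sin61.9° = 2.858 m, counterclockwise.
For rotational equilibrium, N × 2.858 = 906.5, so N = 317 N.
ΣFx = 0: friction at the foot balances the wall's push, so f = N_wall = 317 N.

f ≈ 317 N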